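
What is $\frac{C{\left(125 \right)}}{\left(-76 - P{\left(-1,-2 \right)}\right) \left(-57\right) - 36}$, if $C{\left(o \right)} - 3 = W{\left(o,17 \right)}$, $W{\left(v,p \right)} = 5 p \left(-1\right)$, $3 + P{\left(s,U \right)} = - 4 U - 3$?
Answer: $- \frac{41}{2205} \approx -0.018594$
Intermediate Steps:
$P{\left(s,U \right)} = -6 - 4 U$ ($P{\left(s,U \right)} = -3 - \left(3 + 4 U\right) = -6 - 4 U$)
$W{\left(v,p \right)} = - 5 p$
$C{\left(o \right)} = -82$ ($C{\left(o \right)} = 3 - 85 = -82$)
$\frac{C{\left(125 \right)}}{\left(-76 - P{\left(-1,-2 \right)}\right) \left(-57\right) - 36} = - \frac{82}{\left(-76 - \left(-6 - -8\right)\right) \left(-57\right) - 36} = - \frac{82}{\left(-76 - \left(-6 + 8\right)\right) \left(-57\right) - 36} = - \frac{82}{\left(-76 - 2\right) \left(-57\right) - 36} = - \frac{82}{\left(-78\right) \left(-57\right) - 36} = - \frac{82}{4446 - 36} = - \frac{82}{4410} = \left(-82\right) \frac{1}{4410} = - \frac{41}{2205}$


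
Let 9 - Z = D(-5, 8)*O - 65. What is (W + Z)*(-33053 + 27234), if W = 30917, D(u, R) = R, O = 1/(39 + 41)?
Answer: -1803360471/10 ≈ -1.8034e+8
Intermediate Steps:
O = 1/80 ≈ 0.012500
Z = 739/10 (Z = 9 - (8*(1/80) - 65) = 9 - (1/10 - 65) = 9 - 1*(-649/10) = 9 + 649/10 = 739/10 ≈ 73.900)
(W + Z)*(-33053 + 27234) = (30917 + 739/10)*(-33053 + 27234) = (309909/10)*(-5819) = -1803360471/10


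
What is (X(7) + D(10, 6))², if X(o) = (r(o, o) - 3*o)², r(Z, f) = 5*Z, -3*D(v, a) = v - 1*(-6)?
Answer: 327184/9 ≈ 36354.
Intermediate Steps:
D(v, a) = -2 - v/3 (D(v, a) = -(v - 1*(-6))/3 = -(v + 6)/3 = -(6 + v)/3 = -2 - v/3)
X(o) = 4*o² (X(o) = (5*o - 3*o)² = (2*o)² = 4*o²)
(X(7) + D(10, 6))² = (4*7² + (-2 - ⅓*10))² = (4*49 + (-2 - 10/3))² = (196 - 16/3)² = (572/3)² = 327184/9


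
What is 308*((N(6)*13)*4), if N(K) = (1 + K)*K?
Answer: 672672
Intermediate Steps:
N(K) = K*(1 + K)
308*((N(6)*13)*4) = 308*(((6*(1 + 6))*13)*4) = 308*(((6*7)*13)*4) = 308*((42*13)*4) = 308*(546*4) = 308*2184 = 672672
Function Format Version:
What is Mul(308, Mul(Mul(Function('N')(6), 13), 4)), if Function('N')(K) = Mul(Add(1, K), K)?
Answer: 672672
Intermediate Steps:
Function('N')(K) = Mul(K, Add(1, K))
Mul(308, Mul(Mul(Function('N')(6), 13), 4)) = Mul(308, Mul(Mul(Mul(6, Add(1, 6)), 13), 4)) = Mul(308, Mul(Mul(Mul(6, 7), 13), 4)) = Mul(308, Mul(Mul(42, 13), 4)) = Mul(308, Mul(546, 4)) = Mul(308, 2184) = 672672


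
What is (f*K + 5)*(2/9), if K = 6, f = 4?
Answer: 58/9 ≈ 6.4444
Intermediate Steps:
(f*K + 5)*(2/9) = (4*6 + 5)*(2/9) = (24 + 5)*(2*(1/9)) = 29*(2/9) = 58/9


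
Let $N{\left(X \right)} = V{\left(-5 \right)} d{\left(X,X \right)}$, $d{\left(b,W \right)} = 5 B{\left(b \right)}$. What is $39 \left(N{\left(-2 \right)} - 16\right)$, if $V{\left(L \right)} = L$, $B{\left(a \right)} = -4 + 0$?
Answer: $3276$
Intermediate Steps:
$B{\left(a \right)} = -4$
$d{\left(b,W \right)} = -20$ ($d{\left(b,W \right)} = 5 \left(-4\right) = -20$)
$N{\left(X \right)} = 100$ ($N{\left(X \right)} = \left(-5\right) \left(-20\right) = 100$)
$39 \left(N{\left(-2 \right)} - 16\right) = 39 \left(100 - 16\right) = 39 \cdot 84 = 3276$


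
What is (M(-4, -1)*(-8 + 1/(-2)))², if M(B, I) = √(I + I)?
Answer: -289/2 ≈ -144.50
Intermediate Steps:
M(B, I) = √2*√I (M(B, I) = √(2*I) = √2*√I)
(M(-4, -1)*(-8 + 1/(-2)))² = ((√2*√(-1))*(-8 + 1/(-2)))² = ((√2*I)*(-8 - ½))² = ((I*√2)*(-17/2))² = (-17*I*√2/2)² = -289/2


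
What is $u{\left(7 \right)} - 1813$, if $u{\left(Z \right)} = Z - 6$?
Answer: $-1812$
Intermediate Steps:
$u{\left(Z \right)} = -6 + Z$ ($u{\left(Z \right)} = Z - 6 = -6 + Z$)
$u{\left(7 \right)} - 1813 = \left(-6 + 7\right) - 1813 = 1 - 1813 = -1812$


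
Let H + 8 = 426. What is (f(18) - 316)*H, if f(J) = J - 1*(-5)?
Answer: -122474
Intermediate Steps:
f(J) = 5 + J (f(J) = J + 5 = 5 + J)
H = 418 (H = -8 + 426 = 418)
(f(18) - 316)*H = ((5 + 18) - 316)*418 = (23 - 316)*418 = -293*418 = -122474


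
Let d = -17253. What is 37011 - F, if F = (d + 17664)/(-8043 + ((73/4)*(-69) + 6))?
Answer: 458751893/12395 ≈ 37011.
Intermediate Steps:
F = -548/12395 (F = (-17253 + 17664)/(-8043 + ((73/4)*(-69) + 6)) = 411/(-8043 + ((73*(1/4))*(-69) + 6)) = 411/(-8043 + ((73/4)*(-69) + 6)) = 411/(-8043 + (-5037/4 + 6)) = 411/(-8043 - 5013/4) = 411/(-37185/4) = 411*(-4/37185) = -548/12395 ≈ -0.044211)
37011 - F = 37011 - 1*(-548/12395) = 37011 + 548/12395 = 458751893/12395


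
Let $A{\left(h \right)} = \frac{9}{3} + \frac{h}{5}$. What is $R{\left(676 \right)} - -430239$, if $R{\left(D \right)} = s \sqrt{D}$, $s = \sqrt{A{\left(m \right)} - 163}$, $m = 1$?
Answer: $430239 + \frac{26 i \sqrt{3995}}{5} \approx 4.3024 \cdot 10^{5} + 328.67 i$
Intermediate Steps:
$A{\left(h \right)} = 3 + \frac{h}{5}$ ($A{\left(h \right)} = 9 \cdot \frac{1}{3} + h \frac{1}{5} = 3 + \frac{h}{5}$)
$s = \frac{i \sqrt{3995}}{5}$ ($s = \sqrt{\left(3 + \frac{1}{5} \cdot 1\right) - 163} = \sqrt{\left(3 + \frac{1}{5}\right) - 163} = \sqrt{\frac{16}{5} - 163} = \sqrt{- \frac{799}{5}} = \frac{i \sqrt{3995}}{5} \approx 12.641 i$)
$R{\left(D \right)} = \frac{i \sqrt{3995} \sqrt{D}}{5}$ ($R{\left(D \right)} = \frac{i \sqrt{3995}}{5} \sqrt{D} = \frac{i \sqrt{3995} \sqrt{D}}{5}$)
$R{\left(676 \right)} - -430239 = \frac{i \sqrt{3995} \sqrt{676}}{5} - -430239 = \frac{1}{5} i \sqrt{3995} \cdot 26 + 430239 = \frac{26 i \sqrt{3995}}{5} + 430239 = 430239 + \frac{26 i \sqrt{3995}}{5}$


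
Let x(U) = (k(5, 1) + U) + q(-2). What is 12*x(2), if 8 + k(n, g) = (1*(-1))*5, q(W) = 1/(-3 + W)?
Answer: -672/5 ≈ -134.40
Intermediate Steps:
k(n, g) = -13 (k(n, g) = -8 + (1*(-1))*5 = -8 - 1*5 = -8 - 5 = -13)
x(U) = -66/5 + U (x(U) = (-13 + U) + 1/(-3 - 2) = (-13 + U) + 1/(-5) = (-13 + U) - 1/5 = -66/5 + U)
12*x(2) = 12*(-66/5 + 2) = 12*(-56/5) = -672/5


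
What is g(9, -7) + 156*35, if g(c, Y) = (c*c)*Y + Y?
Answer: 4886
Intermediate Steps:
g(c, Y) = Y + Y*c**2 (g(c, Y) = c**2*Y + Y = Y*c**2 + Y = Y + Y*c**2)
g(9, -7) + 156*35 = -7*(1 + 9**2) + 156*35 = -7*(1 + 81) + 5460 = -7*82 + 5460 = -574 + 5460 = 4886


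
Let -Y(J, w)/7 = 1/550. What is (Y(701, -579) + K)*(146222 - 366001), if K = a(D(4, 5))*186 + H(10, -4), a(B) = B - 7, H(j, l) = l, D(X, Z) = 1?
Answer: 135385402453/550 ≈ 2.4616e+8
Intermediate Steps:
Y(J, w) = -7/550
a(B) = -7 + B
K = -1120 (K = (-7 + 1)*186 - 4 = -6*186 - 4 = -1116 - 4 = -1120)
(Y(701, -579) + K)*(146222 - 366001) = (-7/550 - 1120)*(146222 - 366001) = -616007/550*(-219779) = 135385402453/550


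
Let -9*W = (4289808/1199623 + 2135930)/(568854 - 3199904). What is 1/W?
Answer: 14203206423675/1281157522099 ≈ 11.086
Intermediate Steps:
W = 1281157522099/14203206423675 (W = -(4289808/1199623 + 2135930)/(9*(568854 - 3199904)) = -(4289808*(1/1199623) + 2135930)/(9*(-2631050)) = -(4289808/1199623 + 2135930)*(-1)/(9*2631050) = -2562315044198*(-1)/(10796607*2631050) = -1/9*(-1281157522099/1578134047075) = 1281157522099/14203206423675 ≈ 0.090202)
1/W = 1/(1281157522099/14203206423675) = 14203206423675/1281157522099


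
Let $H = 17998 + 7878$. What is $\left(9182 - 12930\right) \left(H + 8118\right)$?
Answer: $-127409512$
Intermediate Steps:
$H = 25876$
$\left(9182 - 12930\right) \left(H + 8118\right) = \left(9182 - 12930\right) \left(25876 + 8118\right) = \left(-3748\right) 33994 = -127409512$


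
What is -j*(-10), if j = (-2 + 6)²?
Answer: 160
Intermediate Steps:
j = 16 (j = 4² = 16)
-j*(-10) = -16*(-10) = -1*(-160) = 160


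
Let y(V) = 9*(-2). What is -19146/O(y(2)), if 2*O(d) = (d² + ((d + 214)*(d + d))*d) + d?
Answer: -6382/21219 ≈ -0.30077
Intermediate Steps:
y(V) = -18
O(d) = d/2 + d²/2 + d²*(214 + d) (O(d) = ((d² + ((d + 214)*(d + d))*d) + d)/2 = ((d² + ((214 + d)*(2*d))*d) + d)/2 = ((d² + (2*d*(214 + d))*d) + d)/2 = ((d² + 2*d²*(214 + d)) + d)/2 = (d + d² + 2*d²*(214 + d))/2 = d/2 + d²/2 + d²*(214 + d))
-19146/O(y(2)) = -19146*(-1/(9*(1 + 2*(-18)² + 429*(-18)))) = -19146*(-1/(9*(1 + 2*324 - 7722))) = -19146*(-1/(9*(1 + 648 - 7722))) = -19146/((½)*(-18)*(-7073)) = -19146/63657 = -19146*1/63657 = -6382/21219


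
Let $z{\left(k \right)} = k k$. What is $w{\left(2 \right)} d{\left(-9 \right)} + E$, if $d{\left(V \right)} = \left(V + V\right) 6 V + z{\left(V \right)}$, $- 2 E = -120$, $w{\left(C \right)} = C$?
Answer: $2166$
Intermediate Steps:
$z{\left(k \right)} = k^{2}$
$E = 60$ ($E = \left(- \frac{1}{2}\right) \left(-120\right) = 60$)
$d{\left(V \right)} = 13 V^{2}$ ($d{\left(V \right)} = \left(V + V\right) 6 V + V^{2} = 2 V 6 V + V^{2} = 12 V V + V^{2} = 12 V^{2} + V^{2} = 13 V^{2}$)
$w{\left(2 \right)} d{\left(-9 \right)} + E = 2 \cdot 13 \left(-9\right)^{2} + 60 = 2 \cdot 13 \cdot 81 + 60 = 2 \cdot 1053 + 60 = 2106 + 60 = 2166$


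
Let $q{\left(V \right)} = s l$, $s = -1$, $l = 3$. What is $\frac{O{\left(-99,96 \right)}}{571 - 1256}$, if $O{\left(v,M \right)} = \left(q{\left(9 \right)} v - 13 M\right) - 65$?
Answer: $\frac{1016}{685} \approx 1.4832$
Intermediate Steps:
$q{\left(V \right)} = -3$ ($q{\left(V \right)} = \left(-1\right) 3 = -3$)
$O{\left(v,M \right)} = -65 - 13 M - 3 v$ ($O{\left(v,M \right)} = \left(- 3 v - 13 M\right) - 65 = \left(- 13 M - 3 v\right) - 65 = -65 - 13 M - 3 v$)
$\frac{O{\left(-99,96 \right)}}{571 - 1256} = \frac{-65 - 1248 - -297}{571 - 1256} = \frac{-65 - 1248 + 297}{571 - 1256} = - \frac{1016}{-685} = \left(-1016\right) \left(- \frac{1}{685}\right) = \frac{1016}{685}$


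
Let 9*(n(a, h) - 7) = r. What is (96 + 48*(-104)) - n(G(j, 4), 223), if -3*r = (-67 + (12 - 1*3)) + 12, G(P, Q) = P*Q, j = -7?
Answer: -132427/27 ≈ -4904.7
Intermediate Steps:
r = 46/3 (r = -((-67 + (12 - 1*3)) + 12)/3 = -((-67 + (12 - 3)) + 12)/3 = -((-67 + 9) + 12)/3 = -(-58 + 12)/3 = -1/3*(-46) = 46/3 ≈ 15.333)
n(a, h) = 235/27 (n(a, h) = 7 + (1/9)*(46/3) = 7 + 46/27 = 235/27)
(96 + 48*(-104)) - n(G(j, 4), 223) = (96 + 48*(-104)) - 1*235/27 = (96 - 4992) - 235/27 = -4896 - 235/27 = -132427/27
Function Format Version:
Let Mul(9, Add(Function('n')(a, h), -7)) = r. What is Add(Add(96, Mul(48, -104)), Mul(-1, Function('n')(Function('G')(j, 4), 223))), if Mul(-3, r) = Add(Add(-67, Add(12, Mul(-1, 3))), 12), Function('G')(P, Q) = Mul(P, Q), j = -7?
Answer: Rational(-132427, 27) ≈ -4904.7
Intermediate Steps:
r = Rational(46, 3) (r = Mul(Rational(-1, 3), Add(Add(-67, Add(12, Mul(-1, 3))), 12)) = Mul(Rational(-1, 3), Add(Add(-67, Add(12, -3)), 12)) = Mul(Rational(-1, 3), Add(Add(-67, 9), 12)) = Mul(Rational(-1, 3), Add(-58, 12)) = Mul(Rational(-1, 3), -46) = Rational(46, 3) ≈ 15.333)
Function('n')(a, h) = Rational(235, 27) (Function('n')(a, h) = Add(7, Mul(Rational(1, 9), Rational(46, 3))) = Add(7, Rational(46, 27)) = Rational(235, 27))
Add(Add(96, Mul(48, -104)), Mul(-1, Function('n')(Function('G')(j, 4), 223))) = Add(Add(96, Mul(48, -104)), Mul(-1, Rational(235, 27))) = Add(Add(96, -4992), Rational(-235, 27)) = Add(-4896, Rational(-235, 27)) = Rational(-132427, 27)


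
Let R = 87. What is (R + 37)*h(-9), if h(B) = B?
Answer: -1116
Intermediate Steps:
(R + 37)*h(-9) = (87 + 37)*(-9) = 124*(-9) = -1116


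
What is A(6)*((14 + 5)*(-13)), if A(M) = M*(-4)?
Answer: 5928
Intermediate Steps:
A(M) = -4*M
A(6)*((14 + 5)*(-13)) = (-4*6)*((14 + 5)*(-13)) = -456*(-13) = -24*(-247) = 5928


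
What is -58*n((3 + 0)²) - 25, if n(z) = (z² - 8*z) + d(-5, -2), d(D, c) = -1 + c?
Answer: -373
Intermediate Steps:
n(z) = -3 + z² - 8*z (n(z) = (z² - 8*z) + (-1 - 2) = (z² - 8*z) - 3 = -3 + z² - 8*z)
-58*n((3 + 0)²) - 25 = -58*(-3 + ((3 + 0)²)² - 8*(3 + 0)²) - 25 = -58*(-3 + (3²)² - 8*3²) - 25 = -58*(-3 + 9² - 8*9) - 25 = -58*(-3 + 81 - 72) - 25 = -58*6 - 25 = -348 - 25 = -373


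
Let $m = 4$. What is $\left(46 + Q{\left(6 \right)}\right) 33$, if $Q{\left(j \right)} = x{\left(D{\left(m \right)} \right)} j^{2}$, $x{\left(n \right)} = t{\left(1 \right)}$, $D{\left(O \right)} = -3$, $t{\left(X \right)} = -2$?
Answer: $-858$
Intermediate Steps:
$x{\left(n \right)} = -2$
$Q{\left(j \right)} = - 2 j^{2}$
$\left(46 + Q{\left(6 \right)}\right) 33 = \left(46 - 2 \cdot 6^{2}\right) 33 = \left(46 - 72\right) 33 = \left(-26\right) 33 = -858$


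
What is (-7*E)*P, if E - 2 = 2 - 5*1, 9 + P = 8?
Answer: -7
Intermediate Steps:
P = -1 (P = -9 + 8 = -1)
E = -1 (E = 2 + (2 - 5*1) = 2 + (2 - 5) = 2 - 3 = -1)
(-7*E)*P = -7*(-1)*(-1) = 7*(-1) = -7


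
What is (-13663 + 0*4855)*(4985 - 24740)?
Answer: 269912565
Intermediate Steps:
(-13663 + 0*4855)*(4985 - 24740) = (-13663 + 0)*(-19755) = -13663*(-19755) = 269912565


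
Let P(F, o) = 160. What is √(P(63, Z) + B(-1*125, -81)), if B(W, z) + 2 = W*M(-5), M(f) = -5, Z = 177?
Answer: 3*√87 ≈ 27.982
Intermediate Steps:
B(W, z) = -2 - 5*W (B(W, z) = -2 + W*(-5) = -2 - 5*W)
√(P(63, Z) + B(-1*125, -81)) = √(160 + (-2 - (-5)*125)) = √(160 + (-2 - 5*(-125))) = √(160 + (-2 + 625)) = √(160 + 623) = √783 = 3*√87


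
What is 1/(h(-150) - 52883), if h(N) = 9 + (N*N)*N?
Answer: -1/3427874 ≈ -2.9173e-7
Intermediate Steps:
h(N) = 9 + N³ (h(N) = 9 + N²*N = 9 + N³)
1/(h(-150) - 52883) = 1/((9 + (-150)³) - 52883) = 1/((9 - 3375000) - 52883) = 1/(-3374991 - 52883) = 1/(-3427874) = -1/3427874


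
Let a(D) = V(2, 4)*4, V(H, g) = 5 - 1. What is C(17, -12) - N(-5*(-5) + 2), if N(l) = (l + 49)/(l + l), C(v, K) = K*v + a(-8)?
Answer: -5114/27 ≈ -189.41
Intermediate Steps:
V(H, g) = 4
a(D) = 16 (a(D) = 4*4 = 16)
C(v, K) = 16 + K*v (C(v, K) = K*v + 16 = 16 + K*v)
N(l) = (49 + l)/(2*l) (N(l) = (49 + l)/((2*l)) = (49 + l)*(1/(2*l)) = (49 + l)/(2*l))
C(17, -12) - N(-5*(-5) + 2) = (16 - 12*17) - (49 + (-5*(-5) + 2))/(2*(-5*(-5) + 2)) = (16 - 204) - (49 + (25 + 2))/(2*(25 + 2)) = -188 - (49 + 27)/(2*27) = -188 - 76/(2*27) = -188 - 1*38/27 = -188 - 38/27 = -5114/27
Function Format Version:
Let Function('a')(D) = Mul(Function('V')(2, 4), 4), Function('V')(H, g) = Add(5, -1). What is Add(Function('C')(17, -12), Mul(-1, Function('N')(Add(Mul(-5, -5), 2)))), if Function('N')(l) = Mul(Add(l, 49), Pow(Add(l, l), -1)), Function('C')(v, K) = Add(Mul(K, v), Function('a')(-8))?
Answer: Rational(-5114, 27) ≈ -189.41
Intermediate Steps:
Function('V')(H, g) = 4
Function('a')(D) = 16 (Function('a')(D) = Mul(4, 4) = 16)
Function('C')(v, K) = Add(16, Mul(K, v)) (Function('C')(v, K) = Add(Mul(K, v), 16) = Add(16, Mul(K, v)))
Function('N')(l) = Mul(Rational(1, 2), Pow(l, -1), Add(49, l)) (Function('N')(l) = Mul(Add(49, l), Pow(Mul(2, l), -1)) = Mul(Add(49, l), Mul(Rational(1, 2), Pow(l, -1))) = Mul(Rational(1, 2), Pow(l, -1), Add(49, l)))
Add(Function('C')(17, -12), Mul(-1, Function('N')(Add(Mul(-5, -5), 2)))) = Add(Add(16, Mul(-12, 17)), Mul(-1, Mul(Rational(1, 2), Pow(Add(Mul(-5, -5), 2), -1), Add(49, Add(Mul(-5, -5), 2))))) = Add(Add(16, -204), Mul(-1, Mul(Rational(1, 2), Pow(Add(25, 2), -1), Add(49, Add(25, 2))))) = Add(-188, Mul(-1, Mul(Rational(1, 2), Pow(27, -1), Add(49, 27)))) = Add(-188, Mul(-1, Mul(Rational(1, 2), Rational(1, 27), 76))) = Add(-188, Mul(-1, Rational(38, 27))) = Add(-188, Rational(-38, 27)) = Rational(-5114, 27)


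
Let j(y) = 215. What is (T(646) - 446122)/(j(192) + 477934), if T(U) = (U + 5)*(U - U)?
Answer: -446122/478149 ≈ -0.93302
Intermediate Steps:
T(U) = 0 (T(U) = (5 + U)*0 = 0)
(T(646) - 446122)/(j(192) + 477934) = (0 - 446122)/(215 + 477934) = -446122/478149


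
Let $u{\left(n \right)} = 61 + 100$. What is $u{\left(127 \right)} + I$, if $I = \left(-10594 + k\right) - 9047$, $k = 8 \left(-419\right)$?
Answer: $-22832$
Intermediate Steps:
$u{\left(n \right)} = 161$
$k = -3352$
$I = -22993$ ($I = \left(-10594 - 3352\right) - 9047 = -13946 - 9047 = -22993$)
$u{\left(127 \right)} + I = 161 - 22993 = -22832$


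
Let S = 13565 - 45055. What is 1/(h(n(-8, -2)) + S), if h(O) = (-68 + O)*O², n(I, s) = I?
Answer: -1/36354 ≈ -2.7507e-5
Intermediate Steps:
h(O) = O²*(-68 + O)
S = -31490
1/(h(n(-8, -2)) + S) = 1/((-8)²*(-68 - 8) - 31490) = 1/(64*(-76) - 31490) = 1/(-4864 - 31490) = 1/(-36354) = -1/36354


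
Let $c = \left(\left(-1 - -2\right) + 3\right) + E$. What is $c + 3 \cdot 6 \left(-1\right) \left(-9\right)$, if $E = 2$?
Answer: $168$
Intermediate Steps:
$c = 6$ ($c = \left(\left(-1 - -2\right) + 3\right) + 2 = \left(\left(-1 + 2\right) + 3\right) + 2 = \left(1 + 3\right) + 2 = 4 + 2 = 6$)
$c + 3 \cdot 6 \left(-1\right) \left(-9\right) = 6 + 3 \cdot 6 \left(-1\right) \left(-9\right) = 6 + 18 \left(-1\right) \left(-9\right) = 6 - -162 = 6 + 162 = 168$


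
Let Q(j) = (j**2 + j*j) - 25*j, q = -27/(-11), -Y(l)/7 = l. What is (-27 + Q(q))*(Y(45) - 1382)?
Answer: 15670098/121 ≈ 1.2951e+5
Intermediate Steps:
Y(l) = -7*l
q = 27/11 (q = -27*(-1/11) = 27/11 ≈ 2.4545)
Q(j) = -25*j + 2*j**2 (Q(j) = (j**2 + j**2) - 25*j = 2*j**2 - 25*j = -25*j + 2*j**2)
(-27 + Q(q))*(Y(45) - 1382) = (-27 + 27*(-25 + 2*(27/11))/11)*(-7*45 - 1382) = (-27 + 27*(-25 + 54/11)/11)*(-315 - 1382) = (-27 + (27/11)*(-221/11))*(-1697) = (-27 - 5967/121)*(-1697) = -9234/121*(-1697) = 15670098/121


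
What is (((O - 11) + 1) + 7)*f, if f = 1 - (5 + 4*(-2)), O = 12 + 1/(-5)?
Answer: 176/5 ≈ 35.200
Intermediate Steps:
O = 59/5 (O = 12 - ⅕ = 59/5 ≈ 11.800)
f = 4 (f = 1 - (5 - 8) = 1 - 1*(-3) = 1 + 3 = 4)
(((O - 11) + 1) + 7)*f = (((59/5 - 11) + 1) + 7)*4 = ((⅘ + 1) + 7)*4 = (9/5 + 7)*4 = (44/5)*4 = 176/5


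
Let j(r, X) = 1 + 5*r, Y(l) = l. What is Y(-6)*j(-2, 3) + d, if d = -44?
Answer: 10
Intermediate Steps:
Y(-6)*j(-2, 3) + d = -6*(1 + 5*(-2)) - 44 = -6*(1 - 10) - 44 = -6*(-9) - 44 = 54 - 44 = 10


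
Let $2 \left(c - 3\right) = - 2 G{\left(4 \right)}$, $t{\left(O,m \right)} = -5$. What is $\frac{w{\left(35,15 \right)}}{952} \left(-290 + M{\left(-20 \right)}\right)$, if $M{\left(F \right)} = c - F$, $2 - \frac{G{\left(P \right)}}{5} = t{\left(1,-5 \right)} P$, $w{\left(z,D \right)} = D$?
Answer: $- \frac{5655}{952} \approx -5.9401$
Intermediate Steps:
$G{\left(P \right)} = 10 + 25 P$ ($G{\left(P \right)} = 10 - 5 \left(- 5 P\right) = 10 + 25 P$)
$c = -107$ ($c = 3 + \frac{\left(-2\right) \left(10 + 25 \cdot 4\right)}{2} = 3 + \frac{\left(-2\right) \left(10 + 100\right)}{2} = 3 + \frac{\left(-2\right) 110}{2} = 3 + \frac{1}{2} \left(-220\right) = 3 - 110 = -107$)
$M{\left(F \right)} = -107 - F$
$\frac{w{\left(35,15 \right)}}{952} \left(-290 + M{\left(-20 \right)}\right) = \frac{15}{952} \left(-290 - 87\right) = 15 \cdot \frac{1}{952} \left(-290 + \left(-107 + 20\right)\right) = \frac{15 \left(-290 - 87\right)}{952} = \frac{15}{952} \left(-377\right) = - \frac{5655}{952}$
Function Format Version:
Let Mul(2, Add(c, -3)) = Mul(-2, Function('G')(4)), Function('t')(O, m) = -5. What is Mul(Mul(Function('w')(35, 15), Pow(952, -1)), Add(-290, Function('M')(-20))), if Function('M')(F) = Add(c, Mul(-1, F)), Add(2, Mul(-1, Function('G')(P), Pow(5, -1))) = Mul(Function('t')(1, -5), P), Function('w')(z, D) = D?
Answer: Rational(-5655, 952) ≈ -5.9401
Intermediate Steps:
Function('G')(P) = Add(10, Mul(25, P)) (Function('G')(P) = Add(10, Mul(-5, Mul(-5, P))) = Add(10, Mul(25, P)))
c = -107 (c = Add(3, Mul(Rational(1, 2), Mul(-2, Add(10, Mul(25, 4))))) = Add(3, Mul(Rational(1, 2), Mul(-2, Add(10, 100)))) = Add(3, Mul(Rational(1, 2), Mul(-2, 110))) = Add(3, Mul(Rational(1, 2), -220)) = Add(3, -110) = -107)
Function('M')(F) = Add(-107, Mul(-1, F))
Mul(Mul(Function('w')(35, 15), Pow(952, -1)), Add(-290, Function('M')(-20))) = Mul(Mul(15, Pow(952, -1)), Add(-290, Add(-107, Mul(-1, -20)))) = Mul(Mul(15, Rational(1, 952)), Add(-290, Add(-107, 20))) = Mul(Rational(15, 952), Add(-290, -87)) = Mul(Rational(15, 952), -377) = Rational(-5655, 952)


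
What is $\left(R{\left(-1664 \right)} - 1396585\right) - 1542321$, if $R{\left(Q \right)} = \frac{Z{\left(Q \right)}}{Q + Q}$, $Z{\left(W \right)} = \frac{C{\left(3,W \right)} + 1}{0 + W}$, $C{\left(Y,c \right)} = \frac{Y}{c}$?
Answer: $- \frac{27081683425556867}{9214885888} \approx -2.9389 \cdot 10^{6}$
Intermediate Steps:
$Z{\left(W \right)} = \frac{1 + \frac{3}{W}}{W}$ ($Z{\left(W \right)} = \frac{\frac{3}{W} + 1}{0 + W} = \frac{1 + \frac{3}{W}}{W}$)
$R{\left(Q \right)} = \frac{3 + Q}{2 Q^{3}}$ ($R{\left(Q \right)} = \frac{\frac{1}{Q^{2}} \left(3 + Q\right)}{Q + Q} = \frac{\frac{1}{Q^{2}} \left(3 + Q\right)}{2 Q} = \frac{3 + Q}{Q^{2}} \frac{1}{2 Q} = \frac{3 + Q}{2 Q^{3}}$)
$\left(R{\left(-1664 \right)} - 1396585\right) - 1542321 = \left(\frac{3 - 1664}{2 \left(-4607442944\right)} - 1396585\right) - 1542321 = \left(\frac{1}{2} \left(- \frac{1}{4607442944}\right) \left(-1661\right) - 1396585\right) - 1542321 = \left(\frac{1661}{9214885888} - 1396585\right) - 1542321 = - \frac{12869371407890819}{9214885888} - 1542321 = - \frac{27081683425556867}{9214885888}$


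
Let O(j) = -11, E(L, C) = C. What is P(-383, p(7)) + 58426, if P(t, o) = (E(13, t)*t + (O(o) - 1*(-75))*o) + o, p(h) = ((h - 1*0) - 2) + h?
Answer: 205895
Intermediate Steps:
p(h) = -2 + 2*h (p(h) = ((h + 0) - 2) + h = (h - 2) + h = (-2 + h) + h = -2 + 2*h)
P(t, o) = t² + 65*o (P(t, o) = (t*t + (-11 - 1*(-75))*o) + o = (t² + (-11 + 75)*o) + o = (t² + 64*o) + o = t² + 65*o)
P(-383, p(7)) + 58426 = ((-383)² + 65*(-2 + 2*7)) + 58426 = (146689 + 65*(-2 + 14)) + 58426 = (146689 + 65*12) + 58426 = (146689 + 780) + 58426 = 147469 + 58426 = 205895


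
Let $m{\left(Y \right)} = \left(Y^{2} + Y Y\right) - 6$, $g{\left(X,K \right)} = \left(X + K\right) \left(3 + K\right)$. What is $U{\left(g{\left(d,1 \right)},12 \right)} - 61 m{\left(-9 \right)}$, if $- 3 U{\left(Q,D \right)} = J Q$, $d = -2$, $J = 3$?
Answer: $-9512$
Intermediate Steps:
$g{\left(X,K \right)} = \left(3 + K\right) \left(K + X\right)$ ($g{\left(X,K \right)} = \left(K + X\right) \left(3 + K\right) = \left(3 + K\right) \left(K + X\right)$)
$U{\left(Q,D \right)} = - Q$ ($U{\left(Q,D \right)} = - \frac{3 Q}{3} = - Q$)
$m{\left(Y \right)} = -6 + 2 Y^{2}$ ($m{\left(Y \right)} = \left(Y^{2} + Y^{2}\right) - 6 = 2 Y^{2} - 6 = -6 + 2 Y^{2}$)
$U{\left(g{\left(d,1 \right)},12 \right)} - 61 m{\left(-9 \right)} = - (1^{2} + 3 \cdot 1 + 3 \left(-2\right) + 1 \left(-2\right)) - 61 \left(-6 + 2 \left(-9\right)^{2}\right) = - (1 + 3 - 6 - 2) - 61 \left(-6 + 2 \cdot 81\right) = \left(-1\right) \left(-4\right) - 61 \left(-6 + 162\right) = 4 - 9516 = -9512$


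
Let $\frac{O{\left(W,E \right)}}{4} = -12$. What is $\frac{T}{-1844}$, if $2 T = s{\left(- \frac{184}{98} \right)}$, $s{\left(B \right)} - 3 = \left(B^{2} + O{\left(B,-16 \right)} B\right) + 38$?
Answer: $- \frac{323289}{8854888} \approx -0.03651$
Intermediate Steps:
$O{\left(W,E \right)} = -48$ ($O{\left(W,E \right)} = 4 \left(-12\right) = -48$)
$s{\left(B \right)} = 41 + B^{2} - 48 B$ ($s{\left(B \right)} = 3 + \left(\left(B^{2} - 48 B\right) + 38\right) = 3 + \left(38 + B^{2} - 48 B\right) = 41 + B^{2} - 48 B$)
$T = \frac{323289}{4802}$ ($T = \frac{41 + \left(- \frac{184}{98}\right)^{2} - 48 \left(- \frac{184}{98}\right)}{2} = \frac{41 + \left(\left(-184\right) \frac{1}{98}\right)^{2} - 48 \left(\left(-184\right) \frac{1}{98}\right)}{2} = \frac{41 + \left(- \frac{92}{49}\right)^{2} - - \frac{4416}{49}}{2} = \frac{41 + \frac{8464}{2401} + \frac{4416}{49}}{2} = \frac{1}{2} \cdot \frac{323289}{2401} = \frac{323289}{4802} \approx 67.324$)
$\frac{T}{-1844} = \frac{323289}{4802 \left(-1844\right)} = \frac{323289}{4802} \left(- \frac{1}{1844}\right) = - \frac{323289}{8854888}$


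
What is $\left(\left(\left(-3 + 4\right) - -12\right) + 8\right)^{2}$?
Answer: $441$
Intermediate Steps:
$\left(\left(\left(-3 + 4\right) - -12\right) + 8\right)^{2} = \left(\left(1 + 12\right) + 8\right)^{2} = \left(13 + 8\right)^{2} = 21^{2} = 441$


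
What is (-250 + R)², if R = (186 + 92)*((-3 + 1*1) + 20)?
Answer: 22600516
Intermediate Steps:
R = 5004 (R = 278*((-3 + 1) + 20) = 278*(-2 + 20) = 278*18 = 5004)
(-250 + R)² = (-250 + 5004)² = 4754² = 22600516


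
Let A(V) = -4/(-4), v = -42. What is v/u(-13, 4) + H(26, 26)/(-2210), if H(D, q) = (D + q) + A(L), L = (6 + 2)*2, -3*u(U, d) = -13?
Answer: -21473/2210 ≈ -9.7163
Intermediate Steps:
u(U, d) = 13/3 (u(U, d) = -⅓*(-13) = 13/3)
L = 16 (L = 8*2 = 16)
A(V) = 1 (A(V) = -4*(-¼) = 1)
H(D, q) = 1 + D + q (H(D, q) = (D + q) + 1 = 1 + D + q)
v/u(-13, 4) + H(26, 26)/(-2210) = -42/13/3 + (1 + 26 + 26)/(-2210) = -42*3/13 + 53*(-1/2210) = -126/13 - 53/2210 = -21473/2210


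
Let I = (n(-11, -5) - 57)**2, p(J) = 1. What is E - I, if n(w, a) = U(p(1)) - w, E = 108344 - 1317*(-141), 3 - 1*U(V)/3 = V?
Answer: 292441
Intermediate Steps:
U(V) = 9 - 3*V
E = 294041 (E = 108344 - 1*(-185697) = 108344 + 185697 = 294041)
n(w, a) = 6 - w (n(w, a) = (9 - 3*1) - w = (9 - 3) - w = 6 - w)
I = 1600 (I = ((6 - 1*(-11)) - 57)**2 = ((6 + 11) - 57)**2 = (17 - 57)**2 = (-40)**2 = 1600)
E - I = 294041 - 1*1600 = 294041 - 1600 = 292441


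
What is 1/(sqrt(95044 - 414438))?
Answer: -I*sqrt(319394)/319394 ≈ -0.0017694*I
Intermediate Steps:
1/(sqrt(95044 - 414438)) = 1/(sqrt(-319394)) = 1/(I*sqrt(319394)) = -I*sqrt(319394)/319394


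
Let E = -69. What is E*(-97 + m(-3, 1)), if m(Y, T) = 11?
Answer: 5934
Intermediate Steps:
E*(-97 + m(-3, 1)) = -69*(-97 + 11) = -69*(-86) = 5934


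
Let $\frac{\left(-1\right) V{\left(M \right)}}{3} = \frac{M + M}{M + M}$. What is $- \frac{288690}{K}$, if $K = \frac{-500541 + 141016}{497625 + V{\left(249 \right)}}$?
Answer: $\frac{145846188}{365} \approx 3.9958 \cdot 10^{5}$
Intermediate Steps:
$V{\left(M \right)} = -3$ ($V{\left(M \right)} = - 3 \frac{M + M}{M + M} = - 3 \frac{2 M}{2 M} = - 3 \cdot 2 M \frac{1}{2 M} = \left(-3\right) 1 = -3$)
$K = - \frac{1825}{2526}$ ($K = \frac{-500541 + 141016}{497625 - 3} = - \frac{359525}{497622} = \left(-359525\right) \frac{1}{497622} = - \frac{1825}{2526} \approx -0.72249$)
$- \frac{288690}{K} = - \frac{288690}{- \frac{1825}{2526}} = \left(-288690\right) \left(- \frac{2526}{1825}\right) = \frac{145846188}{365}$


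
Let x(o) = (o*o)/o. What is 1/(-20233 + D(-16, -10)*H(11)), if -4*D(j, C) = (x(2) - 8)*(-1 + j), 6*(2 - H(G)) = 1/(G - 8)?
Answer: -12/243391 ≈ -4.9303e-5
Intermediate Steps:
x(o) = o (x(o) = o**2/o = o)
H(G) = 2 - 1/(6*(-8 + G)) (H(G) = 2 - 1/(6*(G - 8)) = 2 - 1/(6*(-8 + G)))
D(j, C) = -3/2 + 3*j/2 (D(j, C) = -(2 - 8)*(-1 + j)/4 = -(-3)*(-1 + j)/2 = -(6 - 6*j)/4 = -3/2 + 3*j/2)
1/(-20233 + D(-16, -10)*H(11)) = 1/(-20233 + (-3/2 + (3/2)*(-16))*((-97 + 12*11)/(6*(-8 + 11)))) = 1/(-20233 + (-3/2 - 24)*((1/6)*(-97 + 132)/3)) = 1/(-20233 - 17*35/(4*3)) = 1/(-20233 - 51/2*35/18) = 1/(-20233 - 595/12) = 1/(-243391/12) = -12/243391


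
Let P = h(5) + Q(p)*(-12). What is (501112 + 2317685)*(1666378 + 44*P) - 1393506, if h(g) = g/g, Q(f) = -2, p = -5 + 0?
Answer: 4700280590460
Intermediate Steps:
p = -5
h(g) = 1
P = 25 (P = 1 - 2*(-12) = 1 + 24 = 25)
(501112 + 2317685)*(1666378 + 44*P) - 1393506 = (501112 + 2317685)*(1666378 + 44*25) - 1393506 = 2818797*(1666378 + 1100) - 1393506 = 2818797*1667478 - 1393506 = 4700281983966 - 1393506 = 4700280590460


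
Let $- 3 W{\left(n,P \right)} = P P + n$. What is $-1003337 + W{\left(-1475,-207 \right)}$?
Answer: $- \frac{3051385}{3} \approx -1.0171 \cdot 10^{6}$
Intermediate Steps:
$W{\left(n,P \right)} = - \frac{n}{3} - \frac{P^{2}}{3}$ ($W{\left(n,P \right)} = - \frac{P P + n}{3} = - \frac{P^{2} + n}{3} = - \frac{n + P^{2}}{3} = - \frac{n}{3} - \frac{P^{2}}{3}$)
$-1003337 + W{\left(-1475,-207 \right)} = -1003337 - \left(- \frac{1475}{3} + \frac{\left(-207\right)^{2}}{3}\right) = -1003337 + \left(\frac{1475}{3} - 14283\right) = -1003337 - \frac{41374}{3} = - \frac{3051385}{3}$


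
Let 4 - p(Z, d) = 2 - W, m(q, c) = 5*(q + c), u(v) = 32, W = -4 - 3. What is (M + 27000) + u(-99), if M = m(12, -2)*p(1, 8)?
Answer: 26782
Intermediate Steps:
W = -7
m(q, c) = 5*c + 5*q (m(q, c) = 5*(c + q) = 5*c + 5*q)
p(Z, d) = -5 (p(Z, d) = 4 - (2 - 1*(-7)) = 4 - (2 + 7) = 4 - 1*9 = 4 - 9 = -5)
M = -250 (M = (5*(-2) + 5*12)*(-5) = (-10 + 60)*(-5) = 50*(-5) = -250)
(M + 27000) + u(-99) = (-250 + 27000) + 32 = 26750 + 32 = 26782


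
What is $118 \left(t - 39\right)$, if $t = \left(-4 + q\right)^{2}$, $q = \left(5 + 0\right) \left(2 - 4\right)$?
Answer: $18526$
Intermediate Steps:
$q = -10$ ($q = 5 \left(2 - 4\right) = 5 \left(-2\right) = -10$)
$t = 196$ ($t = \left(-4 - 10\right)^{2} = \left(-14\right)^{2} = 196$)
$118 \left(t - 39\right) = 118 \left(196 - 39\right) = 118 \cdot 157 = 18526$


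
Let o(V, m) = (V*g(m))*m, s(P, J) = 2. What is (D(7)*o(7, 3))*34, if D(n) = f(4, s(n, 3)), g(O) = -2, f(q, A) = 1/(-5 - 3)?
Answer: 357/2 ≈ 178.50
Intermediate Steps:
f(q, A) = -⅛ (f(q, A) = 1/(-8) = -⅛)
D(n) = -⅛
o(V, m) = -2*V*m (o(V, m) = (V*(-2))*m = (-2*V)*m = -2*V*m)
(D(7)*o(7, 3))*34 = -(-1)*7*3/4*34 = -⅛*(-42)*34 = (21/4)*34 = 357/2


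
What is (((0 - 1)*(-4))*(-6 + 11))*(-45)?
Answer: -900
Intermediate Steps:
(((0 - 1)*(-4))*(-6 + 11))*(-45) = (-1*(-4)*5)*(-45) = (4*5)*(-45) = 20*(-45) = -900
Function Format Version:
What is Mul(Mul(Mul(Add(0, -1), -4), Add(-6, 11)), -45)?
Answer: -900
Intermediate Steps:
Mul(Mul(Mul(Add(0, -1), -4), Add(-6, 11)), -45) = Mul(Mul(Mul(-1, -4), 5), -45) = Mul(Mul(4, 5), -45) = Mul(20, -45) = -900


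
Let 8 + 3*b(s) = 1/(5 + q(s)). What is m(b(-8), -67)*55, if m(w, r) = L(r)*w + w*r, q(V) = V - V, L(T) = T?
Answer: 19162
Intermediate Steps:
q(V) = 0
b(s) = -13/5 (b(s) = -8/3 + 1/(3*(5 + 0)) = -8/3 + (1/3)/5 = -8/3 + (1/3)*(1/5) = -8/3 + 1/15 = -13/5)
m(w, r) = 2*r*w (m(w, r) = r*w + w*r = r*w + r*w = 2*r*w)
m(b(-8), -67)*55 = (2*(-67)*(-13/5))*55 = (1742/5)*55 = 19162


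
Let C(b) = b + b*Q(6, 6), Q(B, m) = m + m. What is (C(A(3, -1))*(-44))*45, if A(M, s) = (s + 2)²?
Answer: -25740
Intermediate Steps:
Q(B, m) = 2*m
A(M, s) = (2 + s)²
C(b) = 13*b (C(b) = b + b*(2*6) = b + b*12 = b + 12*b = 13*b)
(C(A(3, -1))*(-44))*45 = ((13*(2 - 1)²)*(-44))*45 = ((13*1²)*(-44))*45 = ((13*1)*(-44))*45 = (13*(-44))*45 = -572*45 = -25740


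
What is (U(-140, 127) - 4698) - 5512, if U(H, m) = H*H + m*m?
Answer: 25519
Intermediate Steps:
U(H, m) = H² + m²
(U(-140, 127) - 4698) - 5512 = (((-140)² + 127²) - 4698) - 5512 = ((19600 + 16129) - 4698) - 5512 = (35729 - 4698) - 5512 = 31031 - 5512 = 25519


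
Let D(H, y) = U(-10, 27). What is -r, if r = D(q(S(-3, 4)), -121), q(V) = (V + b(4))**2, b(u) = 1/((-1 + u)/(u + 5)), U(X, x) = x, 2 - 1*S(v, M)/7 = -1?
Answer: -27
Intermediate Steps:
S(v, M) = 21 (S(v, M) = 14 - 7*(-1) = 14 + 7 = 21)
b(u) = (5 + u)/(-1 + u) (b(u) = 1/((-1 + u)/(5 + u)) = (5 + u)/(-1 + u))
q(V) = (3 + V)**2 (q(V) = (V + (5 + 4)/(-1 + 4))**2 = (V + 9/3)**2 = (V + (1/3)*9)**2 = (V + 3)**2 = (3 + V)**2)
D(H, y) = 27
r = 27
-r = -1*27 = -27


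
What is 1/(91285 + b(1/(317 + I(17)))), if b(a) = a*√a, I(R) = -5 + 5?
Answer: 2907884861705/265446269600740924 - 317*√317/265446269600740924 ≈ 1.0955e-5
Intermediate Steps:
I(R) = 0
b(a) = a^(3/2)
1/(91285 + b(1/(317 + I(17)))) = 1/(91285 + (1/(317 + 0))^(3/2)) = 1/(91285 + (1/317)^(3/2)) = 1/(91285 + √317/100489)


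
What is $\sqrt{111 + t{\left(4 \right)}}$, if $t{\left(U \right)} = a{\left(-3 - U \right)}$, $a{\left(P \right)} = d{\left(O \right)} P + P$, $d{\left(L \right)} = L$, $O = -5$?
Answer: $\sqrt{139} \approx 11.79$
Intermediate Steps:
$a{\left(P \right)} = - 4 P$ ($a{\left(P \right)} = - 5 P + P = - 4 P$)
$t{\left(U \right)} = 12 + 4 U$ ($t{\left(U \right)} = - 4 \left(-3 - U\right) = 12 + 4 U$)
$\sqrt{111 + t{\left(4 \right)}} = \sqrt{111 + \left(12 + 4 \cdot 4\right)} = \sqrt{111 + \left(12 + 16\right)} = \sqrt{111 + 28} = \sqrt{139}$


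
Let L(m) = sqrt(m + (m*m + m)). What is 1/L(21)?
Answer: sqrt(483)/483 ≈ 0.045502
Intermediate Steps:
L(m) = sqrt(m**2 + 2*m) (L(m) = sqrt(m + (m**2 + m)) = sqrt(m + (m + m**2)) = sqrt(m**2 + 2*m))
1/L(21) = 1/(sqrt(21*(2 + 21))) = 1/(sqrt(21*23)) = 1/(sqrt(483)) = sqrt(483)/483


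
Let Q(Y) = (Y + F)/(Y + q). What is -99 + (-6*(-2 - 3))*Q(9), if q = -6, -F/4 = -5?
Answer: 191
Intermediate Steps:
F = 20 (F = -4*(-5) = 20)
Q(Y) = (20 + Y)/(-6 + Y) (Q(Y) = (Y + 20)/(Y - 6) = (20 + Y)/(-6 + Y))
-99 + (-6*(-2 - 3))*Q(9) = -99 + (-6*(-2 - 3))*((20 + 9)/(-6 + 9)) = -99 + (-6*(-5))*(29/3) = -99 + 30*((⅓)*29) = -99 + 30*(29/3) = -99 + 290 = 191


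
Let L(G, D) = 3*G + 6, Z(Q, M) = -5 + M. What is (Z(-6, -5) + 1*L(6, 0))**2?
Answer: 196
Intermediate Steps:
L(G, D) = 6 + 3*G
(Z(-6, -5) + 1*L(6, 0))**2 = ((-5 - 5) + 1*(6 + 3*6))**2 = (-10 + 1*(6 + 18))**2 = (-10 + 1*24)**2 = (-10 + 24)**2 = 14**2 = 196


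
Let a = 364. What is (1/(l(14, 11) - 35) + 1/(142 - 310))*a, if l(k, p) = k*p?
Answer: 91/102 ≈ 0.89216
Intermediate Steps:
(1/(l(14, 11) - 35) + 1/(142 - 310))*a = (1/(14*11 - 35) + 1/(142 - 310))*364 = (1/(154 - 35) + 1/(-168))*364 = (1/119 - 1/168)*364 = (1/408)*364 = 91/102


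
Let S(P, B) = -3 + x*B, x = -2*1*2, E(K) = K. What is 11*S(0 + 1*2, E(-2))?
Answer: 55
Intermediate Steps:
x = -4 (x = -2*2 = -4)
S(P, B) = -3 - 4*B
11*S(0 + 1*2, E(-2)) = 11*(-3 - 4*(-2)) = 11*(-3 + 8) = 11*5 = 55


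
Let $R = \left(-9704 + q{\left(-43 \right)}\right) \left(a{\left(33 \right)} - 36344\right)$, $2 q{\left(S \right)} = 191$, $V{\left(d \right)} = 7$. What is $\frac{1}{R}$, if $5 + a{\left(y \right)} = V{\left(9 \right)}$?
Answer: $\frac{1}{349192107} \approx 2.8638 \cdot 10^{-9}$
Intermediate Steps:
$a{\left(y \right)} = 2$ ($a{\left(y \right)} = -5 + 7 = 2$)
$q{\left(S \right)} = \frac{191}{2}$ ($q{\left(S \right)} = \frac{1}{2} \cdot 191 = \frac{191}{2}$)
$R = 349192107$ ($R = \left(-9704 + \frac{191}{2}\right) \left(2 - 36344\right) = \left(- \frac{19217}{2}\right) \left(-36342\right) = 349192107$)
$\frac{1}{R} = \frac{1}{349192107}$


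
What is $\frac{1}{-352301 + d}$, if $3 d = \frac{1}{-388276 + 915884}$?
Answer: $- \frac{1582824}{557630478023} \approx -2.8385 \cdot 10^{-6}$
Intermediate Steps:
$d = \frac{1}{1582824}$ ($d = \frac{1}{3 \left(-388276 + 915884\right)} = \frac{1}{3 \cdot 527608} = \frac{1}{3} \cdot \frac{1}{527608} = \frac{1}{1582824} \approx 6.3178 \cdot 10^{-7}$)
$\frac{1}{-352301 + d} = \frac{1}{-352301 + \frac{1}{1582824}} = \frac{1}{- \frac{557630478023}{1582824}} = - \frac{1582824}{557630478023}$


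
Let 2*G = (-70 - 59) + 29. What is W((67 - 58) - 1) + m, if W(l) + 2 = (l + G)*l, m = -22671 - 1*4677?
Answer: -27686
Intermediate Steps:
G = -50 (G = ((-70 - 59) + 29)/2 = (-129 + 29)/2 = (½)*(-100) = -50)
m = -27348 (m = -22671 - 4677 = -27348)
W(l) = -2 + l*(-50 + l) (W(l) = -2 + (l - 50)*l = -2 + (-50 + l)*l = -2 + l*(-50 + l))
W((67 - 58) - 1) + m = (-2 + ((67 - 58) - 1)² - 50*((67 - 58) - 1)) - 27348 = (-2 + (9 - 1)² - 50*(9 - 1)) - 27348 = (-2 + 8² - 50*8) - 27348 = (-2 + 64 - 400) - 27348 = -338 - 27348 = -27686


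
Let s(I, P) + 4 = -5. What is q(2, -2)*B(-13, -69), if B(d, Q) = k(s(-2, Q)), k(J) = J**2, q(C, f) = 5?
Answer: 405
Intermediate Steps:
s(I, P) = -9 (s(I, P) = -4 - 5 = -9)
B(d, Q) = 81 (B(d, Q) = (-9)**2 = 81)
q(2, -2)*B(-13, -69) = 5*81 = 405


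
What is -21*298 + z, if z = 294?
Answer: -5964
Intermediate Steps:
-21*298 + z = -21*298 + 294 = -6258 + 294 = -5964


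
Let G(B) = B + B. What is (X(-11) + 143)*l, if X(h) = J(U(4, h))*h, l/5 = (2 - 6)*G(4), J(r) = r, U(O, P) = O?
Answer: -15840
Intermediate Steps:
G(B) = 2*B
l = -160 (l = 5*((2 - 6)*(2*4)) = 5*(-4*8) = 5*(-32) = -160)
X(h) = 4*h
(X(-11) + 143)*l = (4*(-11) + 143)*(-160) = (-44 + 143)*(-160) = 99*(-160) = -15840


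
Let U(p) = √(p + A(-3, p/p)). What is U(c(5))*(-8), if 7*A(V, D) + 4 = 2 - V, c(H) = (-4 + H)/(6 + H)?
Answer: -24*√154/77 ≈ -3.8680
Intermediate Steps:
c(H) = (-4 + H)/(6 + H)
A(V, D) = -2/7 - V/7 (A(V, D) = -4/7 + (2 - V)/7 = -4/7 + (2/7 - V/7) = -2/7 - V/7)
U(p) = √(⅐ + p) (U(p) = √(p + (-2/7 - ⅐*(-3))) = √(p + (-2/7 + 3/7)) = √(p + ⅐) = √(⅐ + p))
U(c(5))*(-8) = (√(7 + 49*((-4 + 5)/(6 + 5)))/7)*(-8) = (√(7 + 49*(1/11))/7)*(-8) = (√(7 + 49/11)/7)*(-8) = (√(126/11)/7)*(-8) = ((3*√154/11)/7)*(-8) = (3*√154/77)*(-8) = -24*√154/77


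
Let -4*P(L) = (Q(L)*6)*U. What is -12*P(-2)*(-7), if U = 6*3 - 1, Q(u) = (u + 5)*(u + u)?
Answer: 25704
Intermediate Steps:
Q(u) = 2*u*(5 + u) (Q(u) = (5 + u)*(2*u) = 2*u*(5 + u))
U = 17 (U = 18 - 1 = 17)
P(L) = -51*L*(5 + L) (P(L) = -(2*L*(5 + L))*6*17/4 = -12*L*(5 + L)*17/4 = -51*L*(5 + L))
-12*P(-2)*(-7) = -(-612)*(-2)*(5 - 2)*(-7) = -(-612)*(-2)*3*(-7) = -12*306*(-7) = -3672*(-7) = 25704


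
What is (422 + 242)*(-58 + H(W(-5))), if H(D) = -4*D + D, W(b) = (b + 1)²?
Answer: -70384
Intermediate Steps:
W(b) = (1 + b)²
H(D) = -3*D
(422 + 242)*(-58 + H(W(-5))) = (422 + 242)*(-58 - 3*(1 - 5)²) = 664*(-58 - 3*(-4)²) = 664*(-58 - 3*16) = 664*(-58 - 48) = 664*(-106) = -70384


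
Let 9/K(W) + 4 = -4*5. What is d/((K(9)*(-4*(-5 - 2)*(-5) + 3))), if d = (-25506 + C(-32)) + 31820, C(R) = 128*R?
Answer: 17744/411 ≈ 43.173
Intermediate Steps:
K(W) = -3/8 (K(W) = 9/(-4 - 4*5) = 9/(-4 - 20) = 9/(-24) = 9*(-1/24) = -3/8)
d = 2218 (d = (-25506 + 128*(-32)) + 31820 = (-25506 - 4096) + 31820 = -29602 + 31820 = 2218)
d/((K(9)*(-4*(-5 - 2)*(-5) + 3))) = 2218/((-3*(-4*(-5 - 2)*(-5) + 3)/8)) = 2218/((-3*(-(-28)*(-5) + 3)/8)) = 2218/((-3*(-4*35 + 3)/8)) = 2218/((-3*(-140 + 3)/8)) = 2218/((-3/8*(-137))) = 2218/(411/8) = 2218*(8/411) = 17744/411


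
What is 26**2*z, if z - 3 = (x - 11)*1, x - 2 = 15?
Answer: 6084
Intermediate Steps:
x = 17 (x = 2 + 15 = 17)
z = 9 (z = 3 + (17 - 11)*1 = 3 + 6*1 = 3 + 6 = 9)
26**2*z = 26**2*9 = 676*9 = 6084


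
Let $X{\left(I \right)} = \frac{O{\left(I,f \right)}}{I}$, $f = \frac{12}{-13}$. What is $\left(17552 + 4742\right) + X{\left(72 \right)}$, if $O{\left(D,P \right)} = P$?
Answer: $\frac{1738931}{78} \approx 22294.0$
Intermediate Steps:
$f = - \frac{12}{13}$ ($f = 12 \left(- \frac{1}{13}\right) = - \frac{12}{13} \approx -0.92308$)
$X{\left(I \right)} = - \frac{12}{13 I}$
$\left(17552 + 4742\right) + X{\left(72 \right)} = \left(17552 + 4742\right) - \frac{12}{13 \cdot 72} = 22294 - \frac{1}{78} = \frac{1738931}{78}$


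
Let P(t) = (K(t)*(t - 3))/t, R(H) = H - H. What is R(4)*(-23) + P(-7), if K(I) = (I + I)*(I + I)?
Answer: 280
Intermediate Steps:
R(H) = 0
K(I) = 4*I**2 (K(I) = (2*I)*(2*I) = 4*I**2)
P(t) = 4*t*(-3 + t) (P(t) = ((4*t**2)*(t - 3))/t = ((4*t**2)*(-3 + t))/t = (4*t**2*(-3 + t))/t = 4*t*(-3 + t))
R(4)*(-23) + P(-7) = 0*(-23) + 4*(-7)*(-3 - 7) = 0 + 4*(-7)*(-10) = 0 + 280 = 280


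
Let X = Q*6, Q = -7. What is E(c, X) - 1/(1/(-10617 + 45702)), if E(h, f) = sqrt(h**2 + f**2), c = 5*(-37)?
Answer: -35085 + sqrt(35989) ≈ -34895.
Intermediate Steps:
c = -185
X = -42 (X = -7*6 = -42)
E(h, f) = sqrt(f**2 + h**2)
E(c, X) - 1/(1/(-10617 + 45702)) = sqrt((-42)**2 + (-185)**2) - 1/(1/(-10617 + 45702)) = sqrt(1764 + 34225) - 1/(1/35085) = sqrt(35989) - 1/1/35085 = sqrt(35989) - 1*35085 = sqrt(35989) - 35085 = -35085 + sqrt(35989)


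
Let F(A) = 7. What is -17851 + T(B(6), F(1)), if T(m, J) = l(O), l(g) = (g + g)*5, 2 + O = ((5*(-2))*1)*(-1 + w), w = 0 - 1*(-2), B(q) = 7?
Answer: -17971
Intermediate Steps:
w = 2 (w = 0 + 2 = 2)
O = -12 (O = -2 + ((5*(-2))*1)*(-1 + 2) = -2 - 10*1*1 = -2 - 10*1 = -2 - 10 = -12)
l(g) = 10*g (l(g) = (2*g)*5 = 10*g)
T(m, J) = -120 (T(m, J) = 10*(-12) = -120)
-17851 + T(B(6), F(1)) = -17851 - 120 = -17971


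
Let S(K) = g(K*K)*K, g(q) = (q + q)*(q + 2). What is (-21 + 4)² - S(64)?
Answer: -2148531935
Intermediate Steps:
g(q) = 2*q*(2 + q) (g(q) = (2*q)*(2 + q) = 2*q*(2 + q))
S(K) = 2*K³*(2 + K²) (S(K) = (2*(K*K)*(2 + K*K))*K = (2*K²*(2 + K²))*K = 2*K³*(2 + K²))
(-21 + 4)² - S(64) = (-21 + 4)² - 2*64³*(2 + 64²) = (-17)² - 2*262144*(2 + 4096) = 289 - 2*262144*4098 = 289 - 1*2148532224 = 289 - 2148532224 = -2148531935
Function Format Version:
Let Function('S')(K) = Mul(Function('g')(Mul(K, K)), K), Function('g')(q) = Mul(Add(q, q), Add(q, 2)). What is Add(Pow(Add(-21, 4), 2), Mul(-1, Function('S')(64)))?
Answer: -2148531935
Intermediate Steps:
Function('g')(q) = Mul(2, q, Add(2, q)) (Function('g')(q) = Mul(Mul(2, q), Add(2, q)) = Mul(2, q, Add(2, q)))
Function('S')(K) = Mul(2, Pow(K, 3), Add(2, Pow(K, 2))) (Function('S')(K) = Mul(Mul(2, Mul(K, K), Add(2, Mul(K, K))), K) = Mul(Mul(2, Pow(K, 2), Add(2, Pow(K, 2))), K) = Mul(2, Pow(K, 3), Add(2, Pow(K, 2))))
Add(Pow(Add(-21, 4), 2), Mul(-1, Function('S')(64))) = Add(Pow(Add(-21, 4), 2), Mul(-1, Mul(2, Pow(64, 3), Add(2, Pow(64, 2))))) = Add(Pow(-17, 2), Mul(-1, Mul(2, 262144, Add(2, 4096)))) = Add(289, Mul(-1, Mul(2, 262144, 4098))) = Add(289, Mul(-1, 2148532224)) = Add(289, -2148532224) = -2148531935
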